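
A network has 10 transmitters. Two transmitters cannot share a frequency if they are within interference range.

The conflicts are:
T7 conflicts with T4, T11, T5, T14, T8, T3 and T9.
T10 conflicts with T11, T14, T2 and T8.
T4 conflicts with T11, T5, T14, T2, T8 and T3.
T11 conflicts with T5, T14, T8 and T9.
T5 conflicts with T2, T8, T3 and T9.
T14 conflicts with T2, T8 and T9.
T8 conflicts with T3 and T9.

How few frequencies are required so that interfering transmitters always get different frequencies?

5

T7, T4, T11, T14, T8 are mutually in conflict, so at least 5 frequencies are needed.
5 frequencies suffice: frequency 1 → {T2, T8}; frequency 2 → {T5, T14}; frequency 3 → {T7, T10}; frequency 4 → {T11, T3}; frequency 5 → {T4, T9}. Every pair that conflicts lands in different frequencies.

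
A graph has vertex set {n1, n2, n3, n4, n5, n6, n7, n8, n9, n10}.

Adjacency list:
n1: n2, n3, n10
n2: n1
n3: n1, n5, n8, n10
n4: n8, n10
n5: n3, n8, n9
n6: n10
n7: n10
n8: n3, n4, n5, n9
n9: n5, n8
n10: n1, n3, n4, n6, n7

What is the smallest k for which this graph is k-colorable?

3

n5, n8, n9 are pairwise adjacent, so at least 3 colors are needed.
3 colors suffice: color 1 → {n2, n8, n10}; color 2 → {n3, n4, n6, n7, n9}; color 3 → {n1, n5}. No two adjacent vertices share a color.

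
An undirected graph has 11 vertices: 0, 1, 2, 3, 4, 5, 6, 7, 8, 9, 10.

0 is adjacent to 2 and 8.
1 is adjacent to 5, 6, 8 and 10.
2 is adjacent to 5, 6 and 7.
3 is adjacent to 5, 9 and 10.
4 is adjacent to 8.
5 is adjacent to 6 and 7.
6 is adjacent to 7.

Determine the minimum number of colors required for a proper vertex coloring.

4

2, 5, 6, 7 form a clique, so at least 4 colors are needed.
4 colors suffice: 0=blue, 1=green, 2=green, 3=blue, 4=blue, 5=red, 6=blue, 7=yellow, 8=red, 9=red, 10=red. No two adjacent vertices share a color.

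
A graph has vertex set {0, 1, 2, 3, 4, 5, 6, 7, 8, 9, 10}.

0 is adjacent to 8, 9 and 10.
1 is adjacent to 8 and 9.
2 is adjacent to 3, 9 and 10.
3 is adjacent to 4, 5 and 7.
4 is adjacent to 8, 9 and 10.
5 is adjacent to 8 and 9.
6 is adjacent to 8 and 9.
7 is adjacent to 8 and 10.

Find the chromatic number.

6 and 8 are adjacent, so at least 2 colors are needed.
2 colors suffice: color a → {3, 8, 9, 10}; color b → {0, 1, 2, 4, 5, 6, 7}. Every edge joins two different colors.

2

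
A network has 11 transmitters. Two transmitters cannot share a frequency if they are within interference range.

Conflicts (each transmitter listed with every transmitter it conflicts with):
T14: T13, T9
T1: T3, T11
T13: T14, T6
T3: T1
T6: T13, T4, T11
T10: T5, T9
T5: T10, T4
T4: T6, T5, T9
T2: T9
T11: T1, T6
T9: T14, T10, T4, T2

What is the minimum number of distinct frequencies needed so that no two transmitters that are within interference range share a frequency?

The cycle T9-T4-T6-T13-T14-T9 has odd length 5, so it cannot be 2-colored; at least 3 frequencies are needed.
3 frequencies suffice: frequency 1 → {T1, T6, T5, T9}; frequency 2 → {T14, T3, T10, T4, T2, T11}; frequency 3 → {T13}. Each listed conflict is separated.

3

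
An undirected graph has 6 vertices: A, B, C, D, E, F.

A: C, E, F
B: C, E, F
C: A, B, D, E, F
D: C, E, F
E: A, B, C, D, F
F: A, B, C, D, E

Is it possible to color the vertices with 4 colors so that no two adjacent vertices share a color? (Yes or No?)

The chromatic number is 4. B, C, E, F are mutually adjacent (a clique of size 4), so at least 4 colors are needed.
4 colors suffice: color red → {F}; color blue → {C}; color green → {E}; color yellow → {A, B, D}.
That is already a proper 4-coloring.

Yes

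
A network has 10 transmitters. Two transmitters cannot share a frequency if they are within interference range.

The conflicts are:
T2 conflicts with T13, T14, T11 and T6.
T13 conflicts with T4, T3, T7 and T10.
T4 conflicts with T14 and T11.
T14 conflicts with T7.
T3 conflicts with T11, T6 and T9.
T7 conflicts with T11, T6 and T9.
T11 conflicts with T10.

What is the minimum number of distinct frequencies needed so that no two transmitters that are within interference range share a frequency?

T2 and T13 conflict, so at least 2 frequencies are needed.
2 frequencies suffice: frequency 1 → {T13, T14, T11, T6, T9}; frequency 2 → {T2, T4, T3, T7, T10}. Every pair that conflicts lands in different frequencies.

2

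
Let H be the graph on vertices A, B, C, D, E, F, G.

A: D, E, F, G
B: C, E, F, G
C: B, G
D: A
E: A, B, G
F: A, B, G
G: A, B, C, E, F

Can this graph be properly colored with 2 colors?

No

B, C, G are mutually adjacent, so at least 3 colors are needed.
So 2 colors are not enough.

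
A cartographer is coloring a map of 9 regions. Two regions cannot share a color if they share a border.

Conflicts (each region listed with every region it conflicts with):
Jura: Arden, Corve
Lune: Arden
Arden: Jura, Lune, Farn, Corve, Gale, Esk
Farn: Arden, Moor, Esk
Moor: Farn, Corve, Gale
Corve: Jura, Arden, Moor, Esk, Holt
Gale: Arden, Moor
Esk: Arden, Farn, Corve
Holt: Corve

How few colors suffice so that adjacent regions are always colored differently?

3

Arden, Corve, Esk are mutually in conflict, so at least 3 colors are needed.
3 colors suffice: color 1 → {Arden, Moor, Holt}; color 2 → {Lune, Farn, Corve, Gale}; color 3 → {Jura, Esk}. No two conflicting regions share a color.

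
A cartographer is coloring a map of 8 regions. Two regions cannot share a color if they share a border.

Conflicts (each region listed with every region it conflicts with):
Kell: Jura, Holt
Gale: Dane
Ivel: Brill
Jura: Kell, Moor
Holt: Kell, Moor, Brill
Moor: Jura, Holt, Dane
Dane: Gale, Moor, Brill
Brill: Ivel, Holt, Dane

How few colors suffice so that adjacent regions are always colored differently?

Gale and Dane conflict, so at least 2 colors are needed.
A valid assignment using 2 colors: Kell=2, Gale=2, Ivel=1, Jura=1, Holt=1, Moor=2, Dane=1, Brill=2. No two conflicting regions share a color.

2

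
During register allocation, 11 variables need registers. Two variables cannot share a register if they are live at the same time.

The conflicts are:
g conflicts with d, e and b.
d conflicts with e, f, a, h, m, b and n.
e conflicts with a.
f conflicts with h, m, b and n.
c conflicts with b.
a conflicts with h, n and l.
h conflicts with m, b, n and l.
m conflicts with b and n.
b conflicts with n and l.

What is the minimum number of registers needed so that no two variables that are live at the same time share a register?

d, f, h, m, b, n are mutually in conflict, so at least 6 registers are needed.
A valid assignment using 6 registers: g=4, d=2, e=3, f=6, c=2, a=1, h=3, m=5, b=1, n=4, l=2. Every pair that conflicts lands in different registers.

6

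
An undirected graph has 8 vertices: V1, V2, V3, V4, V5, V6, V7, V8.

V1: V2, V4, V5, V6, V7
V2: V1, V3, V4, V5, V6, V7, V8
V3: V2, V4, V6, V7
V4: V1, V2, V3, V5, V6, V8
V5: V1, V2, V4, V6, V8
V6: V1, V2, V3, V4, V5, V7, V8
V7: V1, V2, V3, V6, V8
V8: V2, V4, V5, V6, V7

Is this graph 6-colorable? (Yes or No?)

Yes

The chromatic number is 5. V2, V4, V5, V6, V8 are pairwise adjacent (a clique of size 5), so at least 5 colors are needed.
A valid assignment using 5 colors: V1=yellow, V2=blue, V3=yellow, V4=green, V5=purple, V6=red, V7=green, V8=yellow.
Since 6 ≥ 5, a proper 6-coloring certainly exists.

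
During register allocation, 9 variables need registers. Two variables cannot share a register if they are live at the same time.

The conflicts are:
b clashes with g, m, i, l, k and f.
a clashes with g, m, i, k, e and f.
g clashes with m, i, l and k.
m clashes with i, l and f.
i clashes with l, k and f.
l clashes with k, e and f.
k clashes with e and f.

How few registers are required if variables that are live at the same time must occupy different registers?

5

b, i, l, k, f are mutually in conflict, so at least 5 registers are needed.
5 registers suffice: register 1 → {i, e}; register 2 → {m, k}; register 3 → {a, l}; register 4 → {b}; register 5 → {g, f}. Every pair that conflicts lands in different registers.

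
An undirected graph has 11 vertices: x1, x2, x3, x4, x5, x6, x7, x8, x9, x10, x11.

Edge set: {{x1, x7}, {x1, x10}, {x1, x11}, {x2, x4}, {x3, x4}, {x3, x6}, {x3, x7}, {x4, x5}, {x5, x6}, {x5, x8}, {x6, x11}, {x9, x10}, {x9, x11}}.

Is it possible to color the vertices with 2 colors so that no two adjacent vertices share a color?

The cycle x7-x3-x6-x11-x1-x7 has odd length 5, so it cannot be 2-colored; at least 3 colors are needed.
So 2 colors are not enough.

No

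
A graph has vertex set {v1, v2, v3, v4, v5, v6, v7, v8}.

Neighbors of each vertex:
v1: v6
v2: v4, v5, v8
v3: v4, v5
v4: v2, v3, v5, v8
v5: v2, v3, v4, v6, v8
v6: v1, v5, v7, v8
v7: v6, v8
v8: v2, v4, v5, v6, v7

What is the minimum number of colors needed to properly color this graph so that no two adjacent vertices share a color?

v2, v4, v5, v8 are pairwise adjacent (a clique of size 4), so at least 4 colors are needed.
4 colors suffice: color 1 → {v1, v3, v8}; color 2 → {v5, v7}; color 3 → {v4, v6}; color 4 → {v2}. Each edge has distinct colors on its endpoints.

4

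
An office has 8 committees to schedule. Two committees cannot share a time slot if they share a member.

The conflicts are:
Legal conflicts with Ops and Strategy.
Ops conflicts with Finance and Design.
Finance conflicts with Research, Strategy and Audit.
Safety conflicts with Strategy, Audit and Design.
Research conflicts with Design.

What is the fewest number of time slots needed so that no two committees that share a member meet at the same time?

The cycle Audit-Finance-Research-Design-Safety-Audit has odd length 5, so it cannot be 2-colored; at least 3 time slots are needed.
3 time slots suffice: time slot 1 → {Legal, Finance, Safety}; time slot 2 → {Strategy, Audit, Design}; time slot 3 → {Ops, Research}. Every pair that conflicts lands in different time slots.

3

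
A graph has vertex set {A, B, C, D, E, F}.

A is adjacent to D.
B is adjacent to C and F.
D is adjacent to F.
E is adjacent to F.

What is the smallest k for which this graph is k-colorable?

2

D and F are adjacent, so at least 2 colors are needed.
2 colors suffice: color red → {A, C, F}; color blue → {B, D, E}. Each edge has distinct colors on its endpoints.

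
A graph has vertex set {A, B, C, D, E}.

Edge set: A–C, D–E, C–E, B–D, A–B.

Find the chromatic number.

The cycle B-D-E-C-A-B has odd length 5, so it cannot be 2-colored; at least 3 colors are needed.
3 colors suffice: color 1 → {B, E}; color 2 → {A, D}; color 3 → {C}. Each edge has distinct colors on its endpoints.

3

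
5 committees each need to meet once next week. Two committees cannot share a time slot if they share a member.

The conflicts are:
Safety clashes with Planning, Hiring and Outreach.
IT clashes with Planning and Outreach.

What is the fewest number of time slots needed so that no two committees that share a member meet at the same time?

2

IT and Planning conflict, so at least 2 time slots are needed.
2 time slots suffice: time slot 1 → {Safety, IT}; time slot 2 → {Planning, Hiring, Outreach}. Each listed conflict is separated.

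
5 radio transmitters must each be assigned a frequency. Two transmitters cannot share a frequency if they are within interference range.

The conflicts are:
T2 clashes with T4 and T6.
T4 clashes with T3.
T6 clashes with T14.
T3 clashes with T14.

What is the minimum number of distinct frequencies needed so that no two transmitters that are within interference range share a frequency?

The cycle T4-T2-T6-T14-T3-T4 has odd length 5, so it cannot be 2-colored; at least 3 frequencies are needed.
3 frequencies suffice: T2=2, T4=1, T6=1, T3=2, T14=3. Each listed conflict is separated.

3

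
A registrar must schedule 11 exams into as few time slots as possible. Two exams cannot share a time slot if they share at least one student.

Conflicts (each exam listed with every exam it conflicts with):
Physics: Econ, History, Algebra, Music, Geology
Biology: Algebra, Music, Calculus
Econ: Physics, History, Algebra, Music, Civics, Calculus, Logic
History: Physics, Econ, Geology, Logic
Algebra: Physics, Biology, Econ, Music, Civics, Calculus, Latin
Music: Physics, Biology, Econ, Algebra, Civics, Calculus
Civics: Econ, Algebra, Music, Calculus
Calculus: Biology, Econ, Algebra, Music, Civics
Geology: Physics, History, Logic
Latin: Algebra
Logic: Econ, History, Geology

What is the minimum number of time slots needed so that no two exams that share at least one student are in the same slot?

Econ, Algebra, Music, Civics, Calculus all conflict with each other, so at least 5 time slots are needed.
5 time slots suffice: time slot 1 → {History, Algebra}; time slot 2 → {Biology, Econ, Geology, Latin}; time slot 3 → {Music, Logic}; time slot 4 → {Physics, Calculus}; time slot 5 → {Civics}. No two conflicting exams share a time slot.

5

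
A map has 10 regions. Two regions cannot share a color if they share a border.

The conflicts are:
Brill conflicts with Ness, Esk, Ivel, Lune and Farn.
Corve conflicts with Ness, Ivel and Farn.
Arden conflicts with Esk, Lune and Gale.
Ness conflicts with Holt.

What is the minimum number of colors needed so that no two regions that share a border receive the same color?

2

Arden and Lune conflict, so at least 2 colors are needed.
2 colors suffice: color 1 → {Brill, Corve, Arden, Holt}; color 2 → {Ness, Esk, Ivel, Lune, Farn, Gale}. Each listed conflict is separated.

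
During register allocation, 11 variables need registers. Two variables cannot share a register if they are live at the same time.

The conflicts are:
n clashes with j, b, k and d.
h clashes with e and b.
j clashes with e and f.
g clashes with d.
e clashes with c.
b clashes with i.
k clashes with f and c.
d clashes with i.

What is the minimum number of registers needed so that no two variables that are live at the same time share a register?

3

The cycle j-n-b-h-e-j has odd length 5, so it cannot be 2-colored; at least 3 registers are needed.
3 registers suffice: register 1 → {n, g, e, f, i}; register 2 → {j, b, k, d}; register 3 → {h, c}. Every pair that conflicts lands in different registers.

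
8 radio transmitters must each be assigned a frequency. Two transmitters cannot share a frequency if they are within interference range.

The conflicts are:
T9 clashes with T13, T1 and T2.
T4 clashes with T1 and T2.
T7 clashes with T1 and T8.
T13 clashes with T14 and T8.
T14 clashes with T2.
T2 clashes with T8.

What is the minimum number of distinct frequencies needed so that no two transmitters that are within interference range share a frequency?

3

The cycle T1-T7-T8-T13-T9-T1 has odd length 5, so it cannot be 2-colored; at least 3 frequencies are needed.
3 frequencies suffice: frequency 1 → {T13, T1, T2}; frequency 2 → {T9, T4, T14, T8}; frequency 3 → {T7}. No two conflicting transmitters share a frequency.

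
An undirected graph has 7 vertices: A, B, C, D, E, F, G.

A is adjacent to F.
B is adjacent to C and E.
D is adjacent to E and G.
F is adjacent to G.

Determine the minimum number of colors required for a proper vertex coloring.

D and E are adjacent, so at least 2 colors are needed.
2 colors suffice: color 1 → {A, C, E, G}; color 2 → {B, D, F}. Each edge has distinct colors on its endpoints.

2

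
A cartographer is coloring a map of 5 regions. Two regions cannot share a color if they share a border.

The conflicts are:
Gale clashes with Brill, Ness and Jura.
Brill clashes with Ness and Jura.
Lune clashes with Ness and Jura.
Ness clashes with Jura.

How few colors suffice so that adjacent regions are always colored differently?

Gale, Brill, Ness, Jura pairwise conflict, so at least 4 colors are needed.
4 colors suffice: color 1 → {Jura}; color 2 → {Ness}; color 3 → {Gale, Lune}; color 4 → {Brill}. No two conflicting regions share a color.

4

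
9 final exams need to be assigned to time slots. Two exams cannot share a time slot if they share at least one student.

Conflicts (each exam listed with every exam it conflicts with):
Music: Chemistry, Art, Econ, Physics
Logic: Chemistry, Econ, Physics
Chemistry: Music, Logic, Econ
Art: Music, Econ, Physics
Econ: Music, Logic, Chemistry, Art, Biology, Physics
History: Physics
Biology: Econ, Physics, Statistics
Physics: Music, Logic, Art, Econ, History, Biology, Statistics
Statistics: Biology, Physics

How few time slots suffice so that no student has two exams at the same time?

4

Music, Art, Econ, Physics pairwise conflict, so at least 4 time slots are needed.
4 time slots suffice: time slot 1 → {Chemistry, Physics}; time slot 2 → {Econ, History, Statistics}; time slot 3 → {Music, Logic, Biology}; time slot 4 → {Art}. No two conflicting exams share a time slot.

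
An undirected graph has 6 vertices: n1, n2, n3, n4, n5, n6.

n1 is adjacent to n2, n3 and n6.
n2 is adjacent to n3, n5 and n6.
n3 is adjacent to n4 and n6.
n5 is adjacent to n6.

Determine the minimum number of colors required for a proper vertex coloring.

4

n1, n2, n3, n6 are pairwise adjacent (a clique of size 4), so at least 4 colors are needed.
One proper 4-coloring: n1=yellow, n2=blue, n3=green, n4=red, n5=green, n6=red. Every edge joins two different colors.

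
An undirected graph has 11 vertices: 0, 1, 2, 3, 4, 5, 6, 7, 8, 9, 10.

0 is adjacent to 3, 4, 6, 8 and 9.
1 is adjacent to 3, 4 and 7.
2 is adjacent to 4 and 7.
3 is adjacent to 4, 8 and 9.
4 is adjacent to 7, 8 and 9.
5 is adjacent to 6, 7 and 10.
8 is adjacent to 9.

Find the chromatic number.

5

0, 3, 4, 8, 9 are pairwise adjacent (a clique of size 5), so at least 5 colors are needed.
5 colors suffice: color red → {4, 5}; color blue → {0, 7, 10}; color green → {2, 3, 6}; color yellow → {1, 8}; color purple → {9}. Each edge has distinct colors on its endpoints.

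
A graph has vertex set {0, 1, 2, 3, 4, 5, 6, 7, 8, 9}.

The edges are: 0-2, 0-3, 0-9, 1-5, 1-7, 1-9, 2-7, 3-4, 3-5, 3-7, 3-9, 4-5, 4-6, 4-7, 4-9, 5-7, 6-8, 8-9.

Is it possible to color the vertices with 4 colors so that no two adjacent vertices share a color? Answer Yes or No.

Yes

The chromatic number is 4. 3, 4, 5, 7 are pairwise adjacent (a clique of size 4), so at least 4 colors are needed.
4 colors suffice: 0=a, 1=a, 2=c, 3=c, 4=a, 5=d, 6=b, 7=b, 8=a, 9=b.
That is already a proper 4-coloring.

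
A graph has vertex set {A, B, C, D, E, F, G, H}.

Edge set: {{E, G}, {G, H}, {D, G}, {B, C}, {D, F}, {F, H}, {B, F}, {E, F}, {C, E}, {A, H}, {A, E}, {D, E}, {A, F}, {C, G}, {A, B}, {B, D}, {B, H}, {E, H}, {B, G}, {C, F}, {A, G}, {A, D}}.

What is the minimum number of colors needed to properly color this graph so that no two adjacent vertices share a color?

A, B, D, G are pairwise adjacent (a clique of size 4), so at least 4 colors are needed.
4 colors suffice: color red → {A, C}; color blue → {F, G}; color green → {B, E}; color yellow → {D, H}. Each edge has distinct colors on its endpoints.

4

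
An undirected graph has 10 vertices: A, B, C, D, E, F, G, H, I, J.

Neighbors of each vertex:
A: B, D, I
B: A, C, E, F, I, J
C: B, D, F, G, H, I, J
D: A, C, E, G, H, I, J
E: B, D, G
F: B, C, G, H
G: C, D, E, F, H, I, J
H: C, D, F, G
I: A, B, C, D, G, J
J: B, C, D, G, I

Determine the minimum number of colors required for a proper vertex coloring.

5

C, D, G, I, J are mutually adjacent (a clique of size 5), so at least 5 colors are needed.
A valid assignment using 5 colors: A=blue, B=red, C=blue, D=red, E=blue, F=yellow, G=green, H=purple, I=yellow, J=purple. Each edge has distinct colors on its endpoints.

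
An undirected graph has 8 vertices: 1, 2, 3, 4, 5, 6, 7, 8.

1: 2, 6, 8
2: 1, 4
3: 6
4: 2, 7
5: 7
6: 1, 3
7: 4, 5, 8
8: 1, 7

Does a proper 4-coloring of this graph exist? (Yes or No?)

The chromatic number is 3. The cycle 1-2-4-7-8-1 has odd length 5, so it cannot be 2-colored; at least 3 colors are needed.
3 colors suffice: color red → {1, 3, 7}; color blue → {4, 5, 6, 8}; color green → {2}.
Since 4 ≥ 3, a proper 4-coloring certainly exists.

Yes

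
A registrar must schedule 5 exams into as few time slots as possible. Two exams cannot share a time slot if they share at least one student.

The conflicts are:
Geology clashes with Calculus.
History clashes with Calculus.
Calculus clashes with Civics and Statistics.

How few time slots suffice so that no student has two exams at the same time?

2

History and Calculus conflict, so at least 2 time slots are needed.
2 time slots suffice: time slot 1 → {Calculus}; time slot 2 → {Geology, History, Civics, Statistics}. Each listed conflict is separated.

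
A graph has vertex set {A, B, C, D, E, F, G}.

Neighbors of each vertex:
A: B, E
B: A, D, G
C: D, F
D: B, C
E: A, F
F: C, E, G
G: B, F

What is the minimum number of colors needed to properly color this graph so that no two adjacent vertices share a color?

3

The cycle G-F-C-D-B-G has odd length 5, so it cannot be 2-colored; at least 3 colors are needed.
One proper 3-coloring: A=2, B=1, C=2, D=3, E=3, F=1, G=2. No two adjacent vertices share a color.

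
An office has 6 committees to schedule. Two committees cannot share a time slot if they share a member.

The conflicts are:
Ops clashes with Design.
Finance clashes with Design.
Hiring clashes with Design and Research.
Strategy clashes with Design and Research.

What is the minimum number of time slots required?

Hiring and Design conflict, so at least 2 time slots are needed.
2 time slots suffice: time slot 1 → {Design, Research}; time slot 2 → {Ops, Finance, Hiring, Strategy}. Every pair that conflicts lands in different time slots.

2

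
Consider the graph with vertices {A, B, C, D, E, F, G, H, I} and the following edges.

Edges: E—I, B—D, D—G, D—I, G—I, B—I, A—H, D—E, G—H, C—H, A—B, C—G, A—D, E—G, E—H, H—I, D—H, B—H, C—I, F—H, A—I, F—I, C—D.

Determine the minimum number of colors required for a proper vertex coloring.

5

C, D, G, H, I form a clique, so at least 5 colors are needed.
5 colors suffice: color 1 → {H}; color 2 → {I}; color 3 → {D, F}; color 4 → {A, G}; color 5 → {B, C, E}. No two adjacent vertices share a color.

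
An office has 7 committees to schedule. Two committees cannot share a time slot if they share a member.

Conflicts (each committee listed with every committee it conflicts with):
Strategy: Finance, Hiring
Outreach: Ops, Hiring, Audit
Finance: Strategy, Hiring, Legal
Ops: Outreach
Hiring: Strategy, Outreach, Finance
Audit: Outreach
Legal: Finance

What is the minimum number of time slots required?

Strategy, Finance, Hiring pairwise conflict, so at least 3 time slots are needed.
3 time slots suffice: time slot 1 → {Ops, Hiring, Audit, Legal}; time slot 2 → {Outreach, Finance}; time slot 3 → {Strategy}. Every pair that conflicts lands in different time slots.

3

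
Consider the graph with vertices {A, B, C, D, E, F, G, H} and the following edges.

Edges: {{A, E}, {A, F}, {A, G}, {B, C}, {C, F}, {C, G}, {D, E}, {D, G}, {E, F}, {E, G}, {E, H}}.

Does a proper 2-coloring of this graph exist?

D, E, G are pairwise adjacent, so at least 3 colors are needed.
So 2 colors are not enough.

No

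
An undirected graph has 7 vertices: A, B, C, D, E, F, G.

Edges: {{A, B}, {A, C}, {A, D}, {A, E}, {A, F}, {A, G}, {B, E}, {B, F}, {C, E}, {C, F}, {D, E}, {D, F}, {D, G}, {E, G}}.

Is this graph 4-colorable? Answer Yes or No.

The chromatic number is 4. A, D, E, G are pairwise adjacent (a clique of size 4), so at least 4 colors are needed.
4 colors suffice: color 1 → {A}; color 2 → {E, F}; color 3 → {B, C, D}; color 4 → {G}.
That is already a proper 4-coloring.

Yes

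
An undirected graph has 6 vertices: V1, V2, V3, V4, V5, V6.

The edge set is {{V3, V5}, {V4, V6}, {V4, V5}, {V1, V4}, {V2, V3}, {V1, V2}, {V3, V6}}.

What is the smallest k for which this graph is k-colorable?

The cycle V1-V2-V3-V5-V4-V1 has odd length 5, so it cannot be 2-colored; at least 3 colors are needed.
3 colors suffice: V1=3, V2=2, V3=1, V4=1, V5=2, V6=2. Every edge joins two different colors.

3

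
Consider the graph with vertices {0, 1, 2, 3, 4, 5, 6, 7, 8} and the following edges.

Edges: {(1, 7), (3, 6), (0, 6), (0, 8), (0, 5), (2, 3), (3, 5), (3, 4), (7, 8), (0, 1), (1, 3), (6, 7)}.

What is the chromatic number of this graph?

0 and 8 are adjacent, so at least 2 colors are needed.
One proper 2-coloring: 0=red, 1=blue, 2=blue, 3=red, 4=blue, 5=blue, 6=blue, 7=red, 8=blue. Each edge has distinct colors on its endpoints.

2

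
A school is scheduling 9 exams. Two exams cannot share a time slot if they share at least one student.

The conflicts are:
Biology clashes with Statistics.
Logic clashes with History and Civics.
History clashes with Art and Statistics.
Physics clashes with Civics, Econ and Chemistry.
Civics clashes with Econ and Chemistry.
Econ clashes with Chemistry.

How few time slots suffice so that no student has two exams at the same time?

4

Physics, Civics, Econ, Chemistry are mutually in conflict, so at least 4 time slots are needed.
4 time slots suffice: time slot 1 → {Biology, History, Civics}; time slot 2 → {Logic, Econ, Art, Statistics}; time slot 3 → {Chemistry}; time slot 4 → {Physics}. No two conflicting exams share a time slot.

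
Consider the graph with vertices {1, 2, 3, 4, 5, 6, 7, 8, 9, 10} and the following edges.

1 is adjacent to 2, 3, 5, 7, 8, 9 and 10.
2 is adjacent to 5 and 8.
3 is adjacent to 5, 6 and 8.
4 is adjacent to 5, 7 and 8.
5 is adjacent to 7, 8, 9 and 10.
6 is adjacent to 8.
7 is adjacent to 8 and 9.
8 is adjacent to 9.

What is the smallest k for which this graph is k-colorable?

1, 5, 7, 8, 9 are mutually adjacent (a clique of size 5), so at least 5 colors are needed.
One proper 5-coloring: 1=green, 2=yellow, 3=yellow, 4=green, 5=blue, 6=blue, 7=yellow, 8=red, 9=purple, 10=red. Every edge joins two different colors.

5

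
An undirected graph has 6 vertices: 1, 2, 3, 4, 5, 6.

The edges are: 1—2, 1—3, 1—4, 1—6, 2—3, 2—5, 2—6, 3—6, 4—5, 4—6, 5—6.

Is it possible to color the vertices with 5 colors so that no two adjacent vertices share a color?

The chromatic number is 4. 1, 2, 3, 6 are mutually adjacent (a clique of size 4), so at least 4 colors are needed.
4 colors suffice: color a → {6}; color b → {2, 4}; color c → {1, 5}; color d → {3}.
Since 5 ≥ 4, a proper 5-coloring certainly exists.

Yes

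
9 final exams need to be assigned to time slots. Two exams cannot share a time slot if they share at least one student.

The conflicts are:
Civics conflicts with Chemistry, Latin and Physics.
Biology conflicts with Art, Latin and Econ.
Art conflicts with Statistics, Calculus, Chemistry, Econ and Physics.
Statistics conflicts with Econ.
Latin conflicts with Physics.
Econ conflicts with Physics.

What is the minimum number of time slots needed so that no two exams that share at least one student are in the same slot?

Art, Econ, Physics are mutually in conflict, so at least 3 time slots are needed.
3 time slots suffice: time slot 1 → {Civics, Art}; time slot 2 → {Calculus, Chemistry, Latin, Econ}; time slot 3 → {Biology, Statistics, Physics}. Every pair that conflicts lands in different time slots.

3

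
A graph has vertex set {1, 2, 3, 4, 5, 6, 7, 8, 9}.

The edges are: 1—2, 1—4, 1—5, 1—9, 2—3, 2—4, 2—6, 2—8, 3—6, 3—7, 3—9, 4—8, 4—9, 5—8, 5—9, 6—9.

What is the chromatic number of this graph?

3

2, 4, 8 are mutually adjacent, so at least 3 colors are needed.
A valid assignment using 3 colors: 1=blue, 2=red, 3=blue, 4=green, 5=green, 6=green, 7=red, 8=blue, 9=red. Each edge has distinct colors on its endpoints.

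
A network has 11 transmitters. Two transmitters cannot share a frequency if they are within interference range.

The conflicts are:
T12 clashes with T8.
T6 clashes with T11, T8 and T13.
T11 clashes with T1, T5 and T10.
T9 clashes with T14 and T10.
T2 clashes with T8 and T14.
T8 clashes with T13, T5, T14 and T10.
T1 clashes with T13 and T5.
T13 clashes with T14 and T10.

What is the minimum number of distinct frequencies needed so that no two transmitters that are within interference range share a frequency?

3

T6, T8, T13 all conflict with each other, so at least 3 frequencies are needed.
3 frequencies suffice: T12=2, T6=3, T11=1, T9=1, T2=2, T8=1, T1=3, T13=2, T5=2, T14=3, T10=3. Every pair that conflicts lands in different frequencies.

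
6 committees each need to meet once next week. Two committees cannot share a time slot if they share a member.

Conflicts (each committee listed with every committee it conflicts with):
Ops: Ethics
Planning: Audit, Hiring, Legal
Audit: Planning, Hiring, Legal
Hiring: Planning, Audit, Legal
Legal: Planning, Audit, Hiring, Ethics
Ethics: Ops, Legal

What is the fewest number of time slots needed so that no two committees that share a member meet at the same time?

Planning, Audit, Hiring, Legal pairwise conflict, so at least 4 time slots are needed.
4 time slots suffice: time slot 1 → {Ops, Legal}; time slot 2 → {Hiring, Ethics}; time slot 3 → {Audit}; time slot 4 → {Planning}. Every pair that conflicts lands in different time slots.

4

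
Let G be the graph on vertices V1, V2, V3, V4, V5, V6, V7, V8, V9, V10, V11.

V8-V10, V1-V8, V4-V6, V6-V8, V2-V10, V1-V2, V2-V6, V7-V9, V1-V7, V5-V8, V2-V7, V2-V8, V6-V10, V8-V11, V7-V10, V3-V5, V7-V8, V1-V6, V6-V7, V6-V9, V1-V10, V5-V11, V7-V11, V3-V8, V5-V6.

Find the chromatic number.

6

V1, V2, V6, V7, V8, V10 form a clique, so at least 6 colors are needed.
One proper 6-coloring: V1=5, V2=6, V3=1, V4=2, V5=3, V6=1, V7=3, V8=2, V9=2, V10=4, V11=1. Each edge has distinct colors on its endpoints.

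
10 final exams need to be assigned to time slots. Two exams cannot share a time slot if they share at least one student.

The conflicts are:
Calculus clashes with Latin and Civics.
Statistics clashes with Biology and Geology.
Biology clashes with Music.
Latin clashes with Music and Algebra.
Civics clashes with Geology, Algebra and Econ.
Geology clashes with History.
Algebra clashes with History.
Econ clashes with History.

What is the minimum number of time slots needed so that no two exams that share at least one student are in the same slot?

The cycle History-Algebra-Latin-Music-Biology-Statistics-Geology-History has odd length 7, so it cannot be 2-colored; at least 3 time slots are needed.
3 time slots suffice: time slot 1 → {Statistics, Latin, Civics, History}; time slot 2 → {Calculus, Music, Geology, Algebra, Econ}; time slot 3 → {Biology}. Each listed conflict is separated.

3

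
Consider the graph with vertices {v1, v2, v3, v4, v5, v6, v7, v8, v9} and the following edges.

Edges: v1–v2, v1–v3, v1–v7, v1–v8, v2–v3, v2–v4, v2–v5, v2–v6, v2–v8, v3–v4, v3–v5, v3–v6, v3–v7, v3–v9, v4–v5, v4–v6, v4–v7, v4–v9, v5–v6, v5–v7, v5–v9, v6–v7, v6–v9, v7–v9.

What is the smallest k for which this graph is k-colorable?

v3, v4, v5, v6, v7, v9 are pairwise adjacent (a clique of size 6), so at least 6 colors are needed.
6 colors suffice: color 1 → {v3, v8}; color 2 → {v2, v7}; color 3 → {v1, v5}; color 4 → {v6}; color 5 → {v4}; color 6 → {v9}. Each edge has distinct colors on its endpoints.

6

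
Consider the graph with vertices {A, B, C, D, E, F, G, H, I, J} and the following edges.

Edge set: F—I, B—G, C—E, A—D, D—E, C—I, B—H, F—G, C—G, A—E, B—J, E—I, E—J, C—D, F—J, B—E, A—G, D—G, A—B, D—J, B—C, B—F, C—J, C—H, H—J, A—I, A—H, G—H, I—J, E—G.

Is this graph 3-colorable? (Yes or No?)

No

B, C, G, H are pairwise adjacent (a clique of size 4), so at least 4 colors are needed.
So 3 colors are not enough.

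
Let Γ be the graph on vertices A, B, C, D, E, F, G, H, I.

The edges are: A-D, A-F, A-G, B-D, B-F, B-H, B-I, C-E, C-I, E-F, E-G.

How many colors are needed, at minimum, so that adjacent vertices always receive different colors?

3

The cycle F-B-I-C-E-F has odd length 5, so it cannot be 2-colored; at least 3 colors are needed.
A valid assignment using 3 colors: A=1, B=1, C=3, D=2, E=1, F=2, G=2, H=2, I=2. No two adjacent vertices share a color.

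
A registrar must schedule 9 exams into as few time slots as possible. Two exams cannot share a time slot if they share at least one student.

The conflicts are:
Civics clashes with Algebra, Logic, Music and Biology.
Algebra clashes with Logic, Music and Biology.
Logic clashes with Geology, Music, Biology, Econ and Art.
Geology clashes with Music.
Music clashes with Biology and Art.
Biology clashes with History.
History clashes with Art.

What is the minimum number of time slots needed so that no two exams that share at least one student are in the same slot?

5

Civics, Algebra, Logic, Music, Biology pairwise conflict, so at least 5 time slots are needed.
5 time slots suffice: time slot 1 → {Logic, History}; time slot 2 → {Music, Econ}; time slot 3 → {Geology, Biology, Art}; time slot 4 → {Algebra}; time slot 5 → {Civics}. Each listed conflict is separated.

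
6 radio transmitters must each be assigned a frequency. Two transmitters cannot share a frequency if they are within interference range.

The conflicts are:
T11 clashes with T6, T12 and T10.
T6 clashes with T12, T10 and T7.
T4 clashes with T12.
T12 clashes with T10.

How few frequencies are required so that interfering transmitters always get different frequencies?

4

T11, T6, T12, T10 pairwise conflict, so at least 4 frequencies are needed.
4 frequencies suffice: frequency 1 → {T12, T7}; frequency 2 → {T6, T4}; frequency 3 → {T11}; frequency 4 → {T10}. Every pair that conflicts lands in different frequencies.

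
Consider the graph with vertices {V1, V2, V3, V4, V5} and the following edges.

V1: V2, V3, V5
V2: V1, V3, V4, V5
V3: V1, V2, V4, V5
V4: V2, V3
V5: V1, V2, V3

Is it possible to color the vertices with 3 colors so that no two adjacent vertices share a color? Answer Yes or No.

V1, V2, V3, V5 form a clique, so at least 4 colors are needed.
So 3 colors are not enough.

No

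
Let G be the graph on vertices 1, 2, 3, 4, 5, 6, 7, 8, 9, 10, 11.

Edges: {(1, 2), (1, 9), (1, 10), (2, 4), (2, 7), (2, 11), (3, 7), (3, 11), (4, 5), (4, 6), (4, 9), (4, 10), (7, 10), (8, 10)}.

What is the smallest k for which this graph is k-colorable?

4 and 9 are adjacent, so at least 2 colors are needed.
One proper 2-coloring: 1=a, 2=b, 3=b, 4=a, 5=b, 6=b, 7=a, 8=a, 9=b, 10=b, 11=a. Each edge has distinct colors on its endpoints.

2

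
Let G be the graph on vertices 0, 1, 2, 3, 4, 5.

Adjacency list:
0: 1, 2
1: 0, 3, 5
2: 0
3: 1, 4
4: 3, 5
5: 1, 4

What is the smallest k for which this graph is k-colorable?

3 and 4 are adjacent, so at least 2 colors are needed.
One proper 2-coloring: 0=blue, 1=red, 2=red, 3=blue, 4=red, 5=blue. No two adjacent vertices share a color.

2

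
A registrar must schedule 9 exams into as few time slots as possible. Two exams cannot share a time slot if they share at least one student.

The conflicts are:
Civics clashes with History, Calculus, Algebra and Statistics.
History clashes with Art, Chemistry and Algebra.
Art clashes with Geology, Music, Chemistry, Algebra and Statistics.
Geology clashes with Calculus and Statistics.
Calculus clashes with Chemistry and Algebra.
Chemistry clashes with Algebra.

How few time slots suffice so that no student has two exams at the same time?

4

History, Art, Chemistry, Algebra pairwise conflict, so at least 4 time slots are needed.
4 time slots suffice: time slot 1 → {Civics, Art}; time slot 2 → {Music, Algebra, Statistics}; time slot 3 → {History, Calculus}; time slot 4 → {Geology, Chemistry}. Every pair that conflicts lands in different time slots.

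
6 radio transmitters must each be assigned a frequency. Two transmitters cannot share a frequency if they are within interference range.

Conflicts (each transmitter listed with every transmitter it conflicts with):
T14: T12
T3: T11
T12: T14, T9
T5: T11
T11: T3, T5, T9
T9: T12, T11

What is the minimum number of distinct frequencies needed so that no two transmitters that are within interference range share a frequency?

T3 and T11 conflict, so at least 2 frequencies are needed.
2 frequencies suffice: T14=2, T3=2, T12=1, T5=2, T11=1, T9=2. Each listed conflict is separated.

2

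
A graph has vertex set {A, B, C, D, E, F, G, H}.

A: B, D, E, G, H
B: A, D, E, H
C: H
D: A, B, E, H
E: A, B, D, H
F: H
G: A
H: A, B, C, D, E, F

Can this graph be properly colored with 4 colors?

No

A, B, D, E, H are pairwise adjacent (a clique of size 5), so at least 5 colors are needed.
So 4 colors are not enough.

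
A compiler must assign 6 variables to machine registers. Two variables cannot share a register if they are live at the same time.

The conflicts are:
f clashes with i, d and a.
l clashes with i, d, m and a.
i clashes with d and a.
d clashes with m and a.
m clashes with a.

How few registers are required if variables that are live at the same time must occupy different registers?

f, i, d, a are mutually in conflict, so at least 4 registers are needed.
4 registers suffice: register 1 → {a}; register 2 → {d}; register 3 → {i, m}; register 4 → {f, l}. Each listed conflict is separated.

4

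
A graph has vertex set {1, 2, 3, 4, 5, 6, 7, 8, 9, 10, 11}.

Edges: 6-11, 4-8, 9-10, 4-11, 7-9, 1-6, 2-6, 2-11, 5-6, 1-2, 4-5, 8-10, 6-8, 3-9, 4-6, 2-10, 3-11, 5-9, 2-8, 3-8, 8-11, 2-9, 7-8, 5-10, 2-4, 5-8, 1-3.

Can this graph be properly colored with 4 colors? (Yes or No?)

No

2, 4, 6, 8, 11 form a clique, so at least 5 colors are needed.
So 4 colors are not enough.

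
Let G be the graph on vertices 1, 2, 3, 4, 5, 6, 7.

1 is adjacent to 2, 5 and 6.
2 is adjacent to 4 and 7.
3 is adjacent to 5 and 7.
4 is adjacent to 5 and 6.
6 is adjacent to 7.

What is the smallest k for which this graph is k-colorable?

The cycle 3-7-6-1-5-3 has odd length 5, so it cannot be 2-colored; at least 3 colors are needed.
A valid assignment using 3 colors: 1=b, 2=a, 3=c, 4=b, 5=a, 6=a, 7=b. No two adjacent vertices share a color.

3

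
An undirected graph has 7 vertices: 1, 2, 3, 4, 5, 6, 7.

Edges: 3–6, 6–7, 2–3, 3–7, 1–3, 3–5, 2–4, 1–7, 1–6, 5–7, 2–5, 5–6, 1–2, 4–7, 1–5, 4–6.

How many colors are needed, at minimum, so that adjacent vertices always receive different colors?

1, 3, 5, 6, 7 are mutually adjacent (a clique of size 5), so at least 5 colors are needed.
One proper 5-coloring: 1=e, 2=a, 3=c, 4=b, 5=b, 6=d, 7=a. Each edge has distinct colors on its endpoints.

5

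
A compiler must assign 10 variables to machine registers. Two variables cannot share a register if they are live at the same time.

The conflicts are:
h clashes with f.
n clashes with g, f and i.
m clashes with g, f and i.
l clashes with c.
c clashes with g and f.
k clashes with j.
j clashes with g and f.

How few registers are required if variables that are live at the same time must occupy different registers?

2

l and c conflict, so at least 2 registers are needed.
2 registers suffice: register 1 → {l, k, g, f, i}; register 2 → {h, n, m, c, j}. Each listed conflict is separated.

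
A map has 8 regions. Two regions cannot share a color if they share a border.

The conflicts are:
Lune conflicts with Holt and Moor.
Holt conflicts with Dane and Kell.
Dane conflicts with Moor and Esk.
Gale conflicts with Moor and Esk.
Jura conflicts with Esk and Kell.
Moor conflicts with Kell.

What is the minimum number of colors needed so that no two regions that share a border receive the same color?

3

The cycle Gale-Esk-Jura-Kell-Moor-Gale has odd length 5, so it cannot be 2-colored; at least 3 colors are needed.
One proper 3-coloring: Lune=2, Holt=1, Dane=2, Gale=2, Jura=3, Moor=1, Esk=1, Kell=2. Every pair that conflicts lands in different colors.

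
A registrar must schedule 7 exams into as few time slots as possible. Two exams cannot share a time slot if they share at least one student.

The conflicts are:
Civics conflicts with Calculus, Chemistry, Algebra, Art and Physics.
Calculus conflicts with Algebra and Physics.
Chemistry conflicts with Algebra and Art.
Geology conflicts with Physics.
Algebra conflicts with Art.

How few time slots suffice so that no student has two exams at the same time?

4

Civics, Chemistry, Algebra, Art are mutually in conflict, so at least 4 time slots are needed.
4 time slots suffice: time slot 1 → {Civics, Geology}; time slot 2 → {Algebra, Physics}; time slot 3 → {Calculus, Art}; time slot 4 → {Chemistry}. Each listed conflict is separated.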